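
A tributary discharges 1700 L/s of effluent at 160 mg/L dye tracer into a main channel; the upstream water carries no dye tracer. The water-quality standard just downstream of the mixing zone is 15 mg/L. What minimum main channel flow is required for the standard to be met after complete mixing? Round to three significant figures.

16400 L/s

Set C_mix = 15: (Q·0 + 1700·160.0) / (Q + 1700) = 15
→ Q = 1700·(160.0 − 15)/(15 − 0) = 16430 L/s.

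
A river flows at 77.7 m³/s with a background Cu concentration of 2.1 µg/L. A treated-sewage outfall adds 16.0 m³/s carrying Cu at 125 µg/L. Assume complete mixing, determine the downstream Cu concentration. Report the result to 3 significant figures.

Flow-weighted average: C = (77.70·2.100 + 16.00·125.0) / 93.70 = 2163/93.70 = 23.09 µg/L.

23.1 µg/L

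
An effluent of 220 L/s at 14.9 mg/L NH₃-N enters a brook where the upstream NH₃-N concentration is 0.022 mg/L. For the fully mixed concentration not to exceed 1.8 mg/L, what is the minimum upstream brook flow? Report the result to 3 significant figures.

1620 L/s

Set C_mix = 1.8: (Q·0.02200 + 220.0·14.90) / (Q + 220.0) = 1.8
→ Q = 220.0·(14.90 − 1.8)/(1.8 − 0.02200) = 1621 L/s.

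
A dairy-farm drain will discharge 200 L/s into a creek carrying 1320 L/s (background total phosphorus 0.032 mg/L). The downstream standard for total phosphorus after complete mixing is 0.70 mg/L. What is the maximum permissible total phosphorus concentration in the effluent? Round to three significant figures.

5.11 mg/L

At the limit, (Qr·Cr + Qe·Cₑ)/(Qr + Qe) = 0.70:
Cₑ = (1520·0.70 − 1320·0.03200) / 200.0 = 5.109 mg/L.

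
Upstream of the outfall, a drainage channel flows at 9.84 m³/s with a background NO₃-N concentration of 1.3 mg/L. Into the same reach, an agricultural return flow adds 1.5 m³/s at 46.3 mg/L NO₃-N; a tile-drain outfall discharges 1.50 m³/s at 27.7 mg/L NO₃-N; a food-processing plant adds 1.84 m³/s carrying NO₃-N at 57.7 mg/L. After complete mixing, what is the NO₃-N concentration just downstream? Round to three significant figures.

15.7 mg/L

After mixing, C = (9.840·1.300 + 1.500·46.30 + 1.500·27.70 + 1.840·57.70) / 14.68 = 230.0/14.68 = 15.66 mg/L.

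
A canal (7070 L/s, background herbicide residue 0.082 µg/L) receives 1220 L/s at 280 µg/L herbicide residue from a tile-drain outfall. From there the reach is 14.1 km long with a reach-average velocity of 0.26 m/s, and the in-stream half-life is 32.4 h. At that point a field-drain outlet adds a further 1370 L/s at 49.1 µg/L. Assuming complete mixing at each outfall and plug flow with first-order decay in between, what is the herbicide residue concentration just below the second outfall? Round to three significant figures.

32.6 µg/L

Mixed concentration C = ΣQC/ΣQ = (7070·0.08200 + 1220·280.0) / 8290 = 342200/8290 = 41.28 µg/L; combined flow 8290 L/s.
Travel time t = 14.1·1000 / 0.26 = 54230 s = 15.06 h.
Half-life 32.4 h → k = ln 2 / 32.4 = 0.02139 h⁻¹ = 0.5134 d⁻¹.
First-order decay: C = 41.28·exp(−k·t) = 41.28·0.7245 = 29.90 µg/L.
At the second outfall, C = (8290·29.90 + 1370·49.10) / (8290 + 1370) = 32.63 µg/L.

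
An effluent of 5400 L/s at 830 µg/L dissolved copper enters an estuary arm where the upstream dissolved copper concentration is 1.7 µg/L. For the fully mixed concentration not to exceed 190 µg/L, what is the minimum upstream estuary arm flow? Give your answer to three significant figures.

Set C_mix = 190: (Q·1.700 + 5400·830.0) / (Q + 5400) = 190
→ Q = 5400·(830.0 − 190)/(190 − 1.700) = 18350 L/s.

18400 L/s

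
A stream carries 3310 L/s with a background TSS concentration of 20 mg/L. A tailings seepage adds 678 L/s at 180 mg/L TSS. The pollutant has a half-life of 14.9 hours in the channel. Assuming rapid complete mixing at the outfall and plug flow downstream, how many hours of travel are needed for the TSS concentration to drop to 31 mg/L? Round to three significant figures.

9.04 h

Conservation of mass: C = (3310·20.00 + 678.0·180.0) / 3988 = 188200/3988 = 47.20 mg/L.
Half-life 14.9 h → k = ln 2 / 14.9 = 0.04652 h⁻¹ = 1.116 d⁻¹.
47.20·exp(−k·t) = 31 → t = ln(47.20/31)/k = 32540 s = 9.038 h.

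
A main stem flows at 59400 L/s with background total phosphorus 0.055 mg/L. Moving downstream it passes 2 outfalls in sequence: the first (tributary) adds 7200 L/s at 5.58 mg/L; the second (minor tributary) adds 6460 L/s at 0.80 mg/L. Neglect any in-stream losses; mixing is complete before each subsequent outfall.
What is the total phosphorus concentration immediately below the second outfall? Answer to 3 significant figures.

Outfall 1: combined Q = 66600 L/s; C = (59400·0.05500 + 7200·5.580)/66600 = 0.6523 mg/L.
Outfall 2: combined Q = 73060 L/s; C = (66600·0.6523 + 6460·0.8000)/73060 = 0.6654 mg/L.

0.665 mg/L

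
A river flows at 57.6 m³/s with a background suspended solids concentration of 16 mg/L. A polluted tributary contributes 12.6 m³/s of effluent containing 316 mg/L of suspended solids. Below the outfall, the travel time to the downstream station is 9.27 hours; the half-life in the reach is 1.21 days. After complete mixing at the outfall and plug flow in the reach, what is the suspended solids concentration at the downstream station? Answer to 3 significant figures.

56.0 mg/L

Flow-weighted average: C = (57.60·16.00 + 12.60·316.0) / 70.20 = 4903/70.20 = 69.85 mg/L.
Half-life 1.21 d → k = ln 2 / 1.21 = 0.5728 d⁻¹.
After decay, C = 69.85 × e^(−kt) = 69.85 × 0.8015 = 55.98 mg/L.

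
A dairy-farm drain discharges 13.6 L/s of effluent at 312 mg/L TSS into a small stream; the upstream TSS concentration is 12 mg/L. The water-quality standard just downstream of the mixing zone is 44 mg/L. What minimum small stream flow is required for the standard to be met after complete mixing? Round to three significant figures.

114 L/s

Set C_mix = 44: (Q·12.00 + 13.60·312.0) / (Q + 13.60) = 44
→ Q = 13.60·(312.0 − 44)/(44 − 12.00) = 113.9 L/s.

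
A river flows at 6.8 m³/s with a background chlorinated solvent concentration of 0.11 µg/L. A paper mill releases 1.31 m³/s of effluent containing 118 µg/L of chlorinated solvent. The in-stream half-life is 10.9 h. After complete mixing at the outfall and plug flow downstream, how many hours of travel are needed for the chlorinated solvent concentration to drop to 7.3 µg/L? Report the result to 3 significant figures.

15.2 h

After mixing, C = (6.800·0.1100 + 1.310·118.0) / 8.110 = 155.3/8.110 = 19.15 µg/L.
Half-life 10.9 h → k = ln 2 / 10.9 = 0.06359 h⁻¹ = 1.526 d⁻¹.
19.15·exp(−k·t) = 7.3 → t = ln(19.15/7.3)/k = 54610 s = 15.17 h.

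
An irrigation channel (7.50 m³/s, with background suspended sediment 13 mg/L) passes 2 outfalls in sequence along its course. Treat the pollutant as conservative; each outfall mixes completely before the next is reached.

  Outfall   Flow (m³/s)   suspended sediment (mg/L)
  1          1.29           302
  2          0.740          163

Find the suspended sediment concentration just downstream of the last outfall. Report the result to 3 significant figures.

63.8 mg/L

After outfall 1: Q = 7.500 + 1.290 = 8.790 m³/s; C = (7.500·13.00 + 1.290·302.0)/8.790 = 55.41 mg/L.
After outfall 2: Q = 8.790 + 0.7400 = 9.530 m³/s; C = (8.790·55.41 + 0.7400·163.0)/9.530 = 63.77 mg/L.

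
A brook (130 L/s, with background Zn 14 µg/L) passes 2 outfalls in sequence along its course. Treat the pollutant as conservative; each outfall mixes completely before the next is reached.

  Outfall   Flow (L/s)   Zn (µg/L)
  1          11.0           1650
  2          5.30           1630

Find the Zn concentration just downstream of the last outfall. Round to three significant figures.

196 µg/L

Outfall 1: combined Q = 141.0 L/s; C = (130.0·14.00 + 11.00·1650)/141.0 = 141.6 µg/L.
Outfall 2: combined Q = 146.3 L/s; C = (141.0·141.6 + 5.300·1630)/146.3 = 195.6 µg/L.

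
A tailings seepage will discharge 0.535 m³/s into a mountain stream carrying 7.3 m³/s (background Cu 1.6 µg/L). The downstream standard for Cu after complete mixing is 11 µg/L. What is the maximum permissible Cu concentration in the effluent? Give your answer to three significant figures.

139 µg/L

At the limit, (Qr·Cr + Qe·Cₑ)/(Qr + Qe) = 11:
Cₑ = (7.835·11 − 7.300·1.600) / 0.5350 = 139.3 µg/L.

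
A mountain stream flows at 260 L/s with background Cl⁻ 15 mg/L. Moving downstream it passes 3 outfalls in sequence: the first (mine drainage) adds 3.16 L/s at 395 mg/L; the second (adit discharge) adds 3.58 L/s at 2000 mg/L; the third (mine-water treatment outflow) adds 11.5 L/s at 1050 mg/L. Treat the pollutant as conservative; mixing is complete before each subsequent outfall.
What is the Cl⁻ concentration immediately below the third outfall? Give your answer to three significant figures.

Below outfall 1: Q → 263.2 L/s, C = (260.0·15.00 + 3.160·395.0)/263.2 = 19.56 mg/L.
Below outfall 2: Q → 266.7 L/s, C = (263.2·19.56 + 3.580·2000)/266.7 = 46.14 mg/L.
Below outfall 3: Q → 278.2 L/s, C = (266.7·46.14 + 11.50·1050)/278.2 = 87.63 mg/L.

87.6 mg/L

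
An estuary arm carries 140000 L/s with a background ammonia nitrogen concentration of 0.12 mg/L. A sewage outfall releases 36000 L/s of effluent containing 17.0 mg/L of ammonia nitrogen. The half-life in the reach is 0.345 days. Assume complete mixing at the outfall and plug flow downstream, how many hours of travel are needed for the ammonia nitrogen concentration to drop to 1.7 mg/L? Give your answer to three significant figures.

Flow-weighted average: C = (140000·0.1200 + 36000·17.00) / 176000 = 628800/176000 = 3.573 mg/L.
Half-life 0.345 d → k = ln 2 / 0.345 = 2.009 d⁻¹.
3.573·exp(−k·t) = 1.7 → t = ln(3.573/1.7)/k = 31940 s = 8.872 h.

8.87 h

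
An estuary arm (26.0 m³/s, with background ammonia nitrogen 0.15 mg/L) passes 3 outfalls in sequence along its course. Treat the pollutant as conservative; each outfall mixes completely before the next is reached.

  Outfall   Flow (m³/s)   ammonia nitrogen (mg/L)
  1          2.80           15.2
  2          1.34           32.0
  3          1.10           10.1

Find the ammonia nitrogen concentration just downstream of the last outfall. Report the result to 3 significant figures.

Below outfall 1: Q → 28.80 m³/s, C = (26.00·0.1500 + 2.800·15.20)/28.80 = 1.613 mg/L.
Below outfall 2: Q → 30.14 m³/s, C = (28.80·1.613 + 1.340·32.00)/30.14 = 2.964 mg/L.
Below outfall 3: Q → 31.24 m³/s, C = (30.14·2.964 + 1.100·10.10)/31.24 = 3.215 mg/L.

3.22 mg/L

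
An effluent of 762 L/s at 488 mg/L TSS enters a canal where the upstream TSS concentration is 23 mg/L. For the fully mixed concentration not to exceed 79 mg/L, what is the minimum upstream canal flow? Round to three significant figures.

Set C_mix = 79: (Q·23.00 + 762.0·488.0) / (Q + 762.0) = 79
→ Q = 762.0·(488.0 − 79)/(79 − 23.00) = 5565 L/s.

5570 L/s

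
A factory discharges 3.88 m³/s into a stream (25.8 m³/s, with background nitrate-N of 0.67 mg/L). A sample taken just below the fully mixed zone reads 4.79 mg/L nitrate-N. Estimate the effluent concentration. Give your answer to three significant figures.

32.2 mg/L

Mass balance: 25.80·0.6700 + 3.880·Cₑ = 29.68·4.790
→ Cₑ = (29.68·4.790 − 25.80·0.6700) / 3.880 = 32.19 mg/L.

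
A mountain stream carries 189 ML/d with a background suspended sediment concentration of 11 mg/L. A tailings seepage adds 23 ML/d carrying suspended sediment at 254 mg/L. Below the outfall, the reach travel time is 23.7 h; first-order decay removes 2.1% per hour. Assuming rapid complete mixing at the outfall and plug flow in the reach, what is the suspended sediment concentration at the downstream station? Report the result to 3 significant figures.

22.6 mg/L

Mixed concentration C = ΣQC/ΣQ = (189.0·11.00 + 23.00·254.0) / 212.0 = 7921/212.0 = 37.36 mg/L.
2.1%/h lost → k = −ln(1 − 0.021) = 0.02122 h⁻¹.
First-order decay: C = 37.36·exp(−k·t) = 37.36·0.6047 = 22.59 mg/L.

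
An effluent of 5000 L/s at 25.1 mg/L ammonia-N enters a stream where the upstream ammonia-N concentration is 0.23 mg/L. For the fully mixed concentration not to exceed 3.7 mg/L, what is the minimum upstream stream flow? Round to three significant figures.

Set C_mix = 3.7: (Q·0.2300 + 5000·25.10) / (Q + 5000) = 3.7
→ Q = 5000·(25.10 − 3.7)/(3.7 − 0.2300) = 30840 L/s.

30800 L/s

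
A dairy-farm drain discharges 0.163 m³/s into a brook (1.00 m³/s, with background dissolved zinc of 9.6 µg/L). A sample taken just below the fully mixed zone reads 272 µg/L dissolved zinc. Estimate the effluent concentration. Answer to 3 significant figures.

1880 µg/L

Mass balance: 1.000·9.600 + 0.1630·Cₑ = 1.163·272.0
→ Cₑ = (1.163·272.0 − 1.000·9.600) / 0.1630 = 1882 µg/L.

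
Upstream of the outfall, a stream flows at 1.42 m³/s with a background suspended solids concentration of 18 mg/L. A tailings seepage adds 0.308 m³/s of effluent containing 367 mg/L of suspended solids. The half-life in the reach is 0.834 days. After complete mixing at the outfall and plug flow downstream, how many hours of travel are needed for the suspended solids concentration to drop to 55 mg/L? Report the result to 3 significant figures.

10.9 h

Flow-weighted average: C = (1.420·18.00 + 0.3080·367.0) / 1.728 = 138.6/1.728 = 80.21 mg/L.
Half-life 0.834 d → k = ln 2 / 0.834 = 0.8311 d⁻¹.
80.21·exp(−k·t) = 55 → t = ln(80.21/55)/k = 39220 s = 10.89 h.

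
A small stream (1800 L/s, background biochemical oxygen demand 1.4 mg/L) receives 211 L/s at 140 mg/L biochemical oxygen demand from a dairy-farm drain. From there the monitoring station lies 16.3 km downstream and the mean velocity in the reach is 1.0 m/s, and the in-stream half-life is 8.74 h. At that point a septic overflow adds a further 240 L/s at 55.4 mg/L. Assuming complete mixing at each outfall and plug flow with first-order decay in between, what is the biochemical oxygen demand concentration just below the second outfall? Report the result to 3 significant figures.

Conservation of mass: C = (1800·1.400 + 211.0·140.0) / 2011 = 32060/2011 = 15.94 mg/L; combined flow 2011 L/s.
Travel time t = 16.3·1000 / 1.0 = 16300 s = 4.528 h.
Half-life 8.74 h → k = ln 2 / 8.74 = 0.07931 h⁻¹ = 1.903 d⁻¹.
Applying C = C₀e^(−kt): 15.94 × 0.6983 = 11.13 mg/L.
At the second outfall, C = (2011·11.13 + 240.0·55.40) / (2011 + 240.0) = 15.85 mg/L.

15.9 mg/L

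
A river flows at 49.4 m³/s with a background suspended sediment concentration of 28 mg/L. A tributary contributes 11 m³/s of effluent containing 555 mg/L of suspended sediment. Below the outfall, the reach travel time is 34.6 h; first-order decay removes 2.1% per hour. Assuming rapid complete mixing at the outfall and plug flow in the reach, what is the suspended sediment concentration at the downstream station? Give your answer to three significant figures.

59.5 mg/L

After mixing, C = (49.40·28.00 + 11.00·555.0) / 60.40 = 7488/60.40 = 124.0 mg/L.
2.1%/h lost → k = −ln(1 − 0.021) = 0.02122 h⁻¹.
Applying C = C₀e^(−kt): 124.0 × 0.4798 = 59.49 mg/L.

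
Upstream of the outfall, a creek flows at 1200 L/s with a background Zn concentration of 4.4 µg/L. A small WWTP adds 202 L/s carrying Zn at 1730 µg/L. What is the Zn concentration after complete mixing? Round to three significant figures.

Flow-weighted average: C = (1200·4.400 + 202.0·1730) / 1402 = 354700/1402 = 253.0 µg/L.

253 µg/L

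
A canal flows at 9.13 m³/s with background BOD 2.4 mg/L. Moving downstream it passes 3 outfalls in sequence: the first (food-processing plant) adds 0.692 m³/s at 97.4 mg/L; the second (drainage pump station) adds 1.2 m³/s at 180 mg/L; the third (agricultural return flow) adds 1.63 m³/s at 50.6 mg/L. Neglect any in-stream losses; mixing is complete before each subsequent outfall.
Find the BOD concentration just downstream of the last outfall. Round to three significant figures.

Below outfall 1: Q → 9.822 m³/s, C = (9.130·2.400 + 0.6920·97.40)/9.822 = 9.093 mg/L.
Below outfall 2: Q → 11.02 m³/s, C = (9.822·9.093 + 1.200·180.0)/11.02 = 27.70 mg/L.
Below outfall 3: Q → 12.65 m³/s, C = (11.02·27.70 + 1.630·50.60)/12.65 = 30.65 mg/L.

30.7 mg/L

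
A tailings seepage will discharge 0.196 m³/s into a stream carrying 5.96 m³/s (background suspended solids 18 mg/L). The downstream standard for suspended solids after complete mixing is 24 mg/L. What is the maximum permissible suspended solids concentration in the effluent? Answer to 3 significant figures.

206 mg/L

At the limit, (Qr·Cr + Qe·Cₑ)/(Qr + Qe) = 24:
Cₑ = (6.156·24 − 5.960·18.00) / 0.1960 = 206.4 mg/L.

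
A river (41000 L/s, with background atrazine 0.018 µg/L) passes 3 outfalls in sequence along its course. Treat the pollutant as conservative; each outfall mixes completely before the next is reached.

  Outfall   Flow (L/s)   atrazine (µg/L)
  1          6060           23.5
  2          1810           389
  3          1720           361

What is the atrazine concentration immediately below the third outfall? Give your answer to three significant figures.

After outfall 1: Q = 41000 + 6060 = 47060 L/s; C = (41000·0.01800 + 6060·23.50)/47060 = 3.042 µg/L.
After outfall 2: Q = 47060 + 1810 = 48870 L/s; C = (47060·3.042 + 1810·389.0)/48870 = 17.34 µg/L.
After outfall 3: Q = 48870 + 1720 = 50590 L/s; C = (48870·17.34 + 1720·361.0)/50590 = 29.02 µg/L.

29.0 µg/L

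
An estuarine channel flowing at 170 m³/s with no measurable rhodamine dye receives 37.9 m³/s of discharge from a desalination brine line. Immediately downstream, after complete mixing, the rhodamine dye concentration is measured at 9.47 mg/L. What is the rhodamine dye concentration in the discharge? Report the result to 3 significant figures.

51.9 mg/L

Mass balance: 170.0·0 + 37.90·Cₑ = 207.9·9.470
→ Cₑ = (207.9·9.470 − 170.0·0) / 37.90 = 51.95 mg/L.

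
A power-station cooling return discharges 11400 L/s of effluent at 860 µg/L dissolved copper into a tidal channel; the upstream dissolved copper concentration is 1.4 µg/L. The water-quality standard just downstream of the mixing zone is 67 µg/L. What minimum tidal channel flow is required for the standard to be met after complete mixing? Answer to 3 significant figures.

Set C_mix = 67: (Q·1.400 + 11400·860.0) / (Q + 11400) = 67
→ Q = 11400·(860.0 − 67)/(67 − 1.400) = 137800 L/s.

138000 L/s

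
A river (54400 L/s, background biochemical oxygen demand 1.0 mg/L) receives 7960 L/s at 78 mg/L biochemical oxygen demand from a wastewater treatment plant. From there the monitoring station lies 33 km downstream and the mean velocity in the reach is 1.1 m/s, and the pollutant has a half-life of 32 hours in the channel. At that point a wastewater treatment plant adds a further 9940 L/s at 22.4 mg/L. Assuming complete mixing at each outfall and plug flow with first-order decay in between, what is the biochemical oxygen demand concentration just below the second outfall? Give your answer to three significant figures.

Mass balance: C = (54400·1.000 + 7960·78.00) / 62360 = 675300/62360 = 10.83 mg/L; combined flow 62360 L/s.
Travel time t = 33·1000 / 1.1 = 30000 s = 8.333 h.
Half-life 32 h → k = ln 2 / 32 = 0.02166 h⁻¹ = 0.5199 d⁻¹.
First-order decay: C = 10.83·exp(−k·t) = 10.83·0.8348 = 9.040 mg/L.
Second outfall: C = (62360·9.040 + 9940·22.40)/72300 = 10.88 mg/L.

10.9 mg/L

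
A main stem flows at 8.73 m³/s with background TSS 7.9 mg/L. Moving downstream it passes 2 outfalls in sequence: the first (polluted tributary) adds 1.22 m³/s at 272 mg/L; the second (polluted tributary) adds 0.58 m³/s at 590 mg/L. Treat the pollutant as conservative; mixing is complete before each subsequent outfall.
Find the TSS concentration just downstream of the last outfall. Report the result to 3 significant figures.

70.6 mg/L

Below outfall 1: Q → 9.950 m³/s, C = (8.730·7.900 + 1.220·272.0)/9.950 = 40.28 mg/L.
Below outfall 2: Q → 10.53 m³/s, C = (9.950·40.28 + 0.5800·590.0)/10.53 = 70.56 mg/L.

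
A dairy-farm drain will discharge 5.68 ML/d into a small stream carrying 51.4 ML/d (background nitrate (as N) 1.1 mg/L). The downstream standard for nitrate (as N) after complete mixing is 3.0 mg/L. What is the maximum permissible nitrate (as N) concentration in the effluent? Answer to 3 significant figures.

At the limit, (Qr·Cr + Qe·Cₑ)/(Qr + Qe) = 3.0:
Cₑ = (57.08·3.0 − 51.40·1.100) / 5.680 = 20.19 mg/L.

20.2 mg/L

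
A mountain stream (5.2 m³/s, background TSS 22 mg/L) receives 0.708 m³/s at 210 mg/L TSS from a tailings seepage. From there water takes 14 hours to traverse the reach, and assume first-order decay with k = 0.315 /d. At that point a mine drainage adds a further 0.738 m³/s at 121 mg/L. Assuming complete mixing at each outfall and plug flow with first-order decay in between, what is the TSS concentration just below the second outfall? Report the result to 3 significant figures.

46.4 mg/L

Mixed concentration C = ΣQC/ΣQ = (5.200·22.00 + 0.7080·210.0) / 5.908 = 263.1/5.908 = 44.53 mg/L; combined flow 5.908 m³/s.
First-order decay: C = 44.53·exp(−k·t) = 44.53·0.8321 = 37.05 mg/L.
At the second outfall, C = (5.908·37.05 + 0.7380·121.0) / (5.908 + 0.7380) = 46.38 mg/L.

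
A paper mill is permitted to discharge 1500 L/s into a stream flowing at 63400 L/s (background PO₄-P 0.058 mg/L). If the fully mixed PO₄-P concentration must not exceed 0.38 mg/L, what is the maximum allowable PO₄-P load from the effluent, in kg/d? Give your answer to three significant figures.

Mass balance at the limit: 63400·0.05800 + 1500·Cₑ = 64900·0.38 → Cₑ = 13.99 mg/L.
1500 L/s = 1.500 m³/s. Load = 1.500 m³/s × 13.99 g/m³ × 86 400 s/d = 1813 kg/d.

1810 kg/d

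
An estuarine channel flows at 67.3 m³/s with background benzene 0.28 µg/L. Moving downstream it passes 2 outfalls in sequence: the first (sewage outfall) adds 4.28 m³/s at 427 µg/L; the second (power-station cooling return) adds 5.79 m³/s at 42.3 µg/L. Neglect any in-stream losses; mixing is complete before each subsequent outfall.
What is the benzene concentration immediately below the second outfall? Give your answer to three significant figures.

27.0 µg/L

Below outfall 1: Q → 71.58 m³/s, C = (67.30·0.2800 + 4.280·427.0)/71.58 = 25.79 µg/L.
Below outfall 2: Q → 77.37 m³/s, C = (71.58·25.79 + 5.790·42.30)/77.37 = 27.03 µg/L.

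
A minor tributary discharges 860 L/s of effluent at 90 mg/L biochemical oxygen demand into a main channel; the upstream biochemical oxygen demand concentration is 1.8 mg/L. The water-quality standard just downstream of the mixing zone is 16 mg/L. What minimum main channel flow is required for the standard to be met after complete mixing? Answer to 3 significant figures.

4480 L/s

Set C_mix = 16: (Q·1.800 + 860.0·90.00) / (Q + 860.0) = 16
→ Q = 860.0·(90.00 − 16)/(16 − 1.800) = 4482 L/s.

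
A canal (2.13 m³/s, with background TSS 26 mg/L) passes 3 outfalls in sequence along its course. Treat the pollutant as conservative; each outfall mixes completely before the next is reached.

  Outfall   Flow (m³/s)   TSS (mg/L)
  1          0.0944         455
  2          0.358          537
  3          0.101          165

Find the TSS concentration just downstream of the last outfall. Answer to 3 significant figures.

After outfall 1: Q = 2.130 + 0.09440 = 2.224 m³/s; C = (2.130·26.00 + 0.09440·455.0)/2.224 = 44.21 mg/L.
After outfall 2: Q = 2.224 + 0.3580 = 2.582 m³/s; C = (2.224·44.21 + 0.3580·537.0)/2.582 = 112.5 mg/L.
After outfall 3: Q = 2.582 + 0.1010 = 2.683 m³/s; C = (2.582·112.5 + 0.1010·165.0)/2.683 = 114.5 mg/L.

114 mg/L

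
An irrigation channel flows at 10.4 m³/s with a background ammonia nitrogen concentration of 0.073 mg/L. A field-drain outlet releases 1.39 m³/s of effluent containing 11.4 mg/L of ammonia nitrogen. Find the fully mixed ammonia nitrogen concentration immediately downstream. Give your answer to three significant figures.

1.41 mg/L

Mass balance: C = (10.40·0.07300 + 1.390·11.40) / 11.79 = 16.61/11.79 = 1.408 mg/L.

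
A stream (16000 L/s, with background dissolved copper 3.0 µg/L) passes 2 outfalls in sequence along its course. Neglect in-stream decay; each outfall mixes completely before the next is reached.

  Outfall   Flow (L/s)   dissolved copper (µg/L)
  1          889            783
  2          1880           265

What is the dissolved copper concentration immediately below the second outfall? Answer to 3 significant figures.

Below outfall 1: Q → 16890 L/s, C = (16000·3.000 + 889.0·783.0)/16890 = 44.06 µg/L.
Below outfall 2: Q → 18770 L/s, C = (16890·44.06 + 1880·265.0)/18770 = 66.19 µg/L.

66.2 µg/L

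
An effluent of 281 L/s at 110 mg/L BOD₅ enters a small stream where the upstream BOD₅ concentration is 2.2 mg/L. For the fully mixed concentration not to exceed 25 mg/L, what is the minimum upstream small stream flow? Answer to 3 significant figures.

1050 L/s

Set C_mix = 25: (Q·2.200 + 281.0·110.0) / (Q + 281.0) = 25
→ Q = 281.0·(110.0 − 25)/(25 − 2.200) = 1048 L/s.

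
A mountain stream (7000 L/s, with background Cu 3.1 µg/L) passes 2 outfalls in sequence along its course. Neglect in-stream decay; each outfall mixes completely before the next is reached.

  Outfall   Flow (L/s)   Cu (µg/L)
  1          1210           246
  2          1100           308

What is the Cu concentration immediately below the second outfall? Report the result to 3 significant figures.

Outfall 1: combined Q = 8210 L/s; C = (7000·3.100 + 1210·246.0)/8210 = 38.90 µg/L.
Outfall 2: combined Q = 9310 L/s; C = (8210·38.90 + 1100·308.0)/9310 = 70.69 µg/L.

70.7 µg/L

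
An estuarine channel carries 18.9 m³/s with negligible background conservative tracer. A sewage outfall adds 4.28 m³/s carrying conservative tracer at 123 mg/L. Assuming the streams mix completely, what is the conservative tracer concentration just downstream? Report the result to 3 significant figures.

22.7 mg/L

Mixed concentration C = ΣQC/ΣQ = (18.90·0 + 4.280·123.0) / 23.18 = 526.4/23.18 = 22.71 mg/L.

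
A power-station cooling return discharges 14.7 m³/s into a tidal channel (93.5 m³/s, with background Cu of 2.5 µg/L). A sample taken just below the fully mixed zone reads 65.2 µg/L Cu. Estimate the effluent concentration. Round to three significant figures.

Mass balance: 93.50·2.500 + 14.70·Cₑ = 108.2·65.20
→ Cₑ = (108.2·65.20 − 93.50·2.500) / 14.70 = 464.0 µg/L.

464 µg/L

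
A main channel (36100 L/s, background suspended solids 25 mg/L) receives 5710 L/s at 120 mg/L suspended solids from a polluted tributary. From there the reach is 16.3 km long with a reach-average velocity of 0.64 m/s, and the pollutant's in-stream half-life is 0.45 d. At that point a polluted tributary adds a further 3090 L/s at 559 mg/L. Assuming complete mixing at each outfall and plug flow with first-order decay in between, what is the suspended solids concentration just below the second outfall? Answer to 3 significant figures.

60.9 mg/L

Flow-weighted average: C = (36100·25.00 + 5710·120.0) / 41810 = 1588000/41810 = 37.97 mg/L; combined flow 41810 L/s.
Travel time t = 16.3·1000 / 0.64 = 25470 s = 7.075 h.
Half-life 0.45 d → k = ln 2 / 0.45 = 1.540 d⁻¹.
After decay, C = 37.97 × e^(−kt) = 37.97 × 0.6350 = 24.12 mg/L.
At the second outfall, C = (41810·24.12 + 3090·559.0) / (41810 + 3090) = 60.93 mg/L.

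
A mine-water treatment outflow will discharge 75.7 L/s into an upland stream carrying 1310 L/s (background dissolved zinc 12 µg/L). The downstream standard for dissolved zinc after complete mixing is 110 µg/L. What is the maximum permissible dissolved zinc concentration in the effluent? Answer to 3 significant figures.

At the limit, (Qr·Cr + Qe·Cₑ)/(Qr + Qe) = 110:
Cₑ = (1386·110 − 1310·12.00) / 75.70 = 1806 µg/L.

1810 µg/L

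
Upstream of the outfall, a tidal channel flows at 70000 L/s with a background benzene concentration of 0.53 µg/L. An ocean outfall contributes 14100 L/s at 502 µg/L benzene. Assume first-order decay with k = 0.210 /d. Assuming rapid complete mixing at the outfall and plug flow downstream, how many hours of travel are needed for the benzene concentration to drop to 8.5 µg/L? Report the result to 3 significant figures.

After mixing, C = (70000·0.5300 + 14100·502.0) / 84100 = 7115000/84100 = 84.61 µg/L.
84.61·exp(−k·t) = 8.5 → t = ln(84.61/8.5)/k = 945400 s = 262.6 h.

263 h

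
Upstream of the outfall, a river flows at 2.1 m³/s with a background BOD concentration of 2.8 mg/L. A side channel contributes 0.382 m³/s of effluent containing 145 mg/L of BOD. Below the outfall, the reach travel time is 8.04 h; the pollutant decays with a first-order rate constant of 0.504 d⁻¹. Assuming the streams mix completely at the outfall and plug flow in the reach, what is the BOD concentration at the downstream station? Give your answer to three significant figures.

20.9 mg/L

Flow-weighted average: C = (2.100·2.800 + 0.3820·145.0) / 2.482 = 61.27/2.482 = 24.69 mg/L.
After decay, C = 24.69 × e^(−kt) = 24.69 × 0.8446 = 20.85 mg/L.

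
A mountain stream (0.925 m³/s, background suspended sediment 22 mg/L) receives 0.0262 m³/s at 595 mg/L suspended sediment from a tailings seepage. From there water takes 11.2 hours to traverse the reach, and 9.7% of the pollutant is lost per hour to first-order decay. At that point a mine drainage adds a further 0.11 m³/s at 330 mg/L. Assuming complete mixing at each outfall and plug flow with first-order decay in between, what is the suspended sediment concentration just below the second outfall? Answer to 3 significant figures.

45.0 mg/L

Flow-weighted average: C = (0.9250·22.00 + 0.02620·595.0) / 0.9512 = 35.94/0.9512 = 37.78 mg/L; combined flow 0.9512 m³/s.
9.7%/h lost → k = −ln(1 − 0.097) = 0.1020 h⁻¹.
Decay over the reach: 37.78·exp(−kt) = 37.78·0.3189 = 12.05 mg/L.
At the second outfall, C = (0.9512·12.05 + 0.1100·330.0) / (0.9512 + 0.1100) = 45.01 mg/L.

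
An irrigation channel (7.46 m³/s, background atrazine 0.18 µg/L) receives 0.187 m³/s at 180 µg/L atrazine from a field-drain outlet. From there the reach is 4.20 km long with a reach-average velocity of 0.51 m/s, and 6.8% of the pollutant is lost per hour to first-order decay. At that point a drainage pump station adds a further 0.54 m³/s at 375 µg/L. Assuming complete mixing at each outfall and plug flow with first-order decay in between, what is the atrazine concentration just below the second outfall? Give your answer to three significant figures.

28.4 µg/L

Conservation of mass: C = (7.460·0.1800 + 0.1870·180.0) / 7.647 = 35.00/7.647 = 4.577 µg/L; combined flow 7.647 m³/s.
Travel time t = 4.20·1000 / 0.51 = 8235 s = 2.288 h.
6.8%/h lost → k = −ln(1 − 0.068) = 0.07042 h⁻¹.
First-order decay: C = 4.577·exp(−k·t) = 4.577·0.8512 = 3.896 µg/L.
At the second outfall, C = (7.647·3.896 + 0.5400·375.0) / (7.647 + 0.5400) = 28.37 µg/L.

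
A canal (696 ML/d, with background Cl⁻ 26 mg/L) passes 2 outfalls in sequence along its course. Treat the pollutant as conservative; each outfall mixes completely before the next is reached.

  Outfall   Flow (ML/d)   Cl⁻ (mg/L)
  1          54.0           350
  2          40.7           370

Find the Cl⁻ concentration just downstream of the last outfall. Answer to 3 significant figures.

After outfall 1: Q = 696.0 + 54.00 = 750.0 ML/d; C = (696.0·26.00 + 54.00·350.0)/750.0 = 49.33 mg/L.
After outfall 2: Q = 750.0 + 40.70 = 790.7 ML/d; C = (750.0·49.33 + 40.70·370.0)/790.7 = 65.83 mg/L.

65.8 mg/L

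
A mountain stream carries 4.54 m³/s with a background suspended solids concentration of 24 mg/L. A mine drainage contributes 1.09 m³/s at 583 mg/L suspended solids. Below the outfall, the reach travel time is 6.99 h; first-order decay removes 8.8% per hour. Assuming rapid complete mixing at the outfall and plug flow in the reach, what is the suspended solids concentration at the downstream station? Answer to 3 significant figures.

After mixing, C = (4.540·24.00 + 1.090·583.0) / 5.630 = 744.4/5.630 = 132.2 mg/L.
8.8%/h lost → k = −ln(1 − 0.088) = 0.09212 h⁻¹.
Decay over the reach: 132.2·exp(−kt) = 132.2·0.5252 = 69.45 mg/L.

69.5 mg/L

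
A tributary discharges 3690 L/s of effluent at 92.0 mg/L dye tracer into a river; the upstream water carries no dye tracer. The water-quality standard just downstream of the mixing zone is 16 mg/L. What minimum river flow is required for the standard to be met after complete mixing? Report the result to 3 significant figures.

Set C_mix = 16: (Q·0 + 3690·92.00) / (Q + 3690) = 16
→ Q = 3690·(92.00 − 16)/(16 − 0) = 17530 L/s.

17500 L/s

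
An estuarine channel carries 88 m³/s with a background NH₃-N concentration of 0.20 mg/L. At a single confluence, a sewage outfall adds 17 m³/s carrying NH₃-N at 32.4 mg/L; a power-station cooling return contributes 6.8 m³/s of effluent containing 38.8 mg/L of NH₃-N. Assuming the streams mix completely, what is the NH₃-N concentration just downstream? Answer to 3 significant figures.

7.44 mg/L

Mass balance: C = (88.00·0.2000 + 17.00·32.40 + 6.800·38.80) / 111.8 = 832.2/111.8 = 7.444 mg/L.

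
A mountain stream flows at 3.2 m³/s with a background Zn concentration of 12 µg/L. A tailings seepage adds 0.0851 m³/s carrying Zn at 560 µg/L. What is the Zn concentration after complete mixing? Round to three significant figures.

26.2 µg/L

Mixed concentration C = ΣQC/ΣQ = (3.200·12.00 + 0.08510·560.0) / 3.285 = 86.06/3.285 = 26.20 µg/L.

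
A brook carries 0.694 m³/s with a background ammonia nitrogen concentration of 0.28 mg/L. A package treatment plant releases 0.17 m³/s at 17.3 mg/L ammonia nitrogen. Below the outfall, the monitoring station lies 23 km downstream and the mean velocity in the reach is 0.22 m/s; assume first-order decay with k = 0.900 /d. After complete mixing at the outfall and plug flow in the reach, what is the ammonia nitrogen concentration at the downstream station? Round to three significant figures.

1.22 mg/L

After mixing, C = (0.6940·0.2800 + 0.1700·17.30) / 0.8640 = 3.135/0.8640 = 3.629 mg/L.
Travel time t = 23·1000 / 0.22 = 104500 s = 29.04 h.
First-order decay: C = 3.629·exp(−k·t) = 3.629·0.3365 = 1.221 mg/L.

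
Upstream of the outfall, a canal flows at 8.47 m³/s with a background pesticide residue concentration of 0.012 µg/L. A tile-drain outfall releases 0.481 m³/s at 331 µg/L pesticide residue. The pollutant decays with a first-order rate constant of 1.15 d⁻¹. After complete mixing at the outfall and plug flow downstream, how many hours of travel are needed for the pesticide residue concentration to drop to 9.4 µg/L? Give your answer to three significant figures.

13.3 h

Conservation of mass: C = (8.470·0.01200 + 0.4810·331.0) / 8.951 = 159.3/8.951 = 17.80 µg/L.
17.80·exp(−k·t) = 9.4 → t = ln(17.80/9.4)/k = 47960 s = 13.32 h.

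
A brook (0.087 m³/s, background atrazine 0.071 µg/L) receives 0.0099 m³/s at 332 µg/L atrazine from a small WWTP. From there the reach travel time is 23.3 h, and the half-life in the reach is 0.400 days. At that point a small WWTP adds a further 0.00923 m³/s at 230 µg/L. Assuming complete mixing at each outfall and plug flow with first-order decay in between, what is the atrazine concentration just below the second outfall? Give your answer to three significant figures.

25.8 µg/L

Conservation of mass: C = (0.08700·0.07100 + 0.009900·332.0) / 0.09690 = 3.293/0.09690 = 33.98 µg/L; combined flow 0.09690 m³/s.
Half-life 0.400 d → k = ln 2 / 0.400 = 1.733 d⁻¹.
Decay over the reach: 33.98·exp(−kt) = 33.98·0.1859 = 6.319 µg/L.
At the second outfall, C = (0.09690·6.319 + 0.009230·230.0) / (0.09690 + 0.009230) = 25.77 µg/L.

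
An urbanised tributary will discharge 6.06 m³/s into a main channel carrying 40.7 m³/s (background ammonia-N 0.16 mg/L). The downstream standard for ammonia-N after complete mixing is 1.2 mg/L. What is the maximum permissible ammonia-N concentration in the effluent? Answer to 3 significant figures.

8.18 mg/L

At the limit, (Qr·Cr + Qe·Cₑ)/(Qr + Qe) = 1.2:
Cₑ = (46.76·1.2 − 40.70·0.1600) / 6.060 = 8.185 mg/L.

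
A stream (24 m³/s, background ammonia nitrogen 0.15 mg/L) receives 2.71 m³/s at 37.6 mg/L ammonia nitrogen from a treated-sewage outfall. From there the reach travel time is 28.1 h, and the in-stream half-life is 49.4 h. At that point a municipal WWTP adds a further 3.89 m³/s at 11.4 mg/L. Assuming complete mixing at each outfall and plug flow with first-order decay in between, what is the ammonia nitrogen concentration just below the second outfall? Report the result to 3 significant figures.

Conservation of mass: C = (24.00·0.1500 + 2.710·37.60) / 26.71 = 105.5/26.71 = 3.950 mg/L; combined flow 26.71 m³/s.
Half-life 49.4 h → k = ln 2 / 49.4 = 0.01403 h⁻¹ = 0.3368 d⁻¹.
Decay over the reach: 3.950·exp(−kt) = 3.950·0.6742 = 2.663 mg/L.
Second outfall: C = (26.71·2.663 + 3.890·11.40)/30.60 = 3.773 mg/L.

3.77 mg/L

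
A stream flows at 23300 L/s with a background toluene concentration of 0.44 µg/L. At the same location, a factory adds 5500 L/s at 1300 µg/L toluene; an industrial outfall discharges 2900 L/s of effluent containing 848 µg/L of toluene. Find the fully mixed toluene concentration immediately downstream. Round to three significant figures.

Mixed concentration C = ΣQC/ΣQ = (23300·0.4400 + 5500·1300 + 2900·848.0) / 31700 = 9619000/31700 = 303.5 µg/L.

303 µg/L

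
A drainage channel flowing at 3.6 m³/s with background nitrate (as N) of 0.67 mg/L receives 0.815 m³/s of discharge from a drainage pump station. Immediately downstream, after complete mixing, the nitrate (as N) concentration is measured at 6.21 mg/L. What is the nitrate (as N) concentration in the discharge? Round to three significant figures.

30.7 mg/L

Mass balance: 3.600·0.6700 + 0.8150·Cₑ = 4.415·6.210
→ Cₑ = (4.415·6.210 − 3.600·0.6700) / 0.8150 = 30.68 mg/L.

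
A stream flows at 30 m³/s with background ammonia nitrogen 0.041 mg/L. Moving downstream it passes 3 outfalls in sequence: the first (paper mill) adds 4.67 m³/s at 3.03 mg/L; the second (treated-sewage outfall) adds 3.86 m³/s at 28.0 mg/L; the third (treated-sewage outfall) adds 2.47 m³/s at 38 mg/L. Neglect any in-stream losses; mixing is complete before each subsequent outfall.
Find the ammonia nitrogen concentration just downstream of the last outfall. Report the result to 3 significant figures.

5.30 mg/L

After outfall 1: Q = 30.00 + 4.670 = 34.67 m³/s; C = (30.00·0.04100 + 4.670·3.030)/34.67 = 0.4436 mg/L.
After outfall 2: Q = 34.67 + 3.860 = 38.53 m³/s; C = (34.67·0.4436 + 3.860·28.00)/38.53 = 3.204 mg/L.
After outfall 3: Q = 38.53 + 2.470 = 41.00 m³/s; C = (38.53·3.204 + 2.470·38.00)/41.00 = 5.300 mg/L.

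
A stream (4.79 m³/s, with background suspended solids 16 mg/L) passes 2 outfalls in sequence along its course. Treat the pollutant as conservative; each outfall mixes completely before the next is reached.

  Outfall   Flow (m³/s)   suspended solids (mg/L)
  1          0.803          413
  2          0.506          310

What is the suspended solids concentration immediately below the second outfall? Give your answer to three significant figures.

92.7 mg/L

After outfall 1: Q = 4.790 + 0.8030 = 5.593 m³/s; C = (4.790·16.00 + 0.8030·413.0)/5.593 = 73.00 mg/L.
After outfall 2: Q = 5.593 + 0.5060 = 6.099 m³/s; C = (5.593·73.00 + 0.5060·310.0)/6.099 = 92.66 mg/L.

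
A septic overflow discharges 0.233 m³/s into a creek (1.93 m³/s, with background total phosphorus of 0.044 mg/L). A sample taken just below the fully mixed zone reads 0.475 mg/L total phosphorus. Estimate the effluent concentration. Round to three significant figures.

4.05 mg/L

Mass balance: 1.930·0.04400 + 0.2330·Cₑ = 2.163·0.4750
→ Cₑ = (2.163·0.4750 − 1.930·0.04400) / 0.2330 = 4.045 mg/L.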